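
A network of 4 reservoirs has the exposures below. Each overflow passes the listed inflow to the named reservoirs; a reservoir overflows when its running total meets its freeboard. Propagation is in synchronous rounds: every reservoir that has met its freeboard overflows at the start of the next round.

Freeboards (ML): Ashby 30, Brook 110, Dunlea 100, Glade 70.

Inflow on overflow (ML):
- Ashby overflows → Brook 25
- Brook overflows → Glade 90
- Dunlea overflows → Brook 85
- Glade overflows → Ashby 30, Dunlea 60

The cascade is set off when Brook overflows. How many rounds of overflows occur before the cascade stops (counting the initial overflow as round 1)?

3

Round 1 — Brook overflows (initial).
  Glade: +90 → 90 ≥ 70
Round 2 — Glade overflows.
  Ashby: +30 → 30 ≥ 30
  Dunlea: +60 → 60 < 100
Round 3 — Ashby overflows.
No further overflows.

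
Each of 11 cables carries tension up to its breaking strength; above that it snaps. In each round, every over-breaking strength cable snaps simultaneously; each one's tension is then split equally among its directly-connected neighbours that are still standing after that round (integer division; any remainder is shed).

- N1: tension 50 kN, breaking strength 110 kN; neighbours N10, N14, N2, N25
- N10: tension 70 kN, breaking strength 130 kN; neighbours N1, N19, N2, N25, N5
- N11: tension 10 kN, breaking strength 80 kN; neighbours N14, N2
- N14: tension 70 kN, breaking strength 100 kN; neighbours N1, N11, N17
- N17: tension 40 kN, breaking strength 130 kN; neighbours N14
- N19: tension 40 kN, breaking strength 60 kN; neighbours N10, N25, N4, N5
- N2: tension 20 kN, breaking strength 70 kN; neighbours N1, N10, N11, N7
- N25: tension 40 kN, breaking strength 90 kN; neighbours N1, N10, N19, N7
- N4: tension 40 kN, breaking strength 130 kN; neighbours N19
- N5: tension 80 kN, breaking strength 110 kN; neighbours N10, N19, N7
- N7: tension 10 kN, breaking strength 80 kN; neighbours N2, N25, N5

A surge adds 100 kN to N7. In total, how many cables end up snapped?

10

Round 1 — N7 at 110 > 80. N7 snaps.
  N7 sheds 110 kN to N2, N25, N5: 36 each (2 lost).
    N2: 20+36 = 56 ≤ 70
    N25: 40+36 = 76 ≤ 90
    N5: 80+36 = 116 > 110
Round 2 — N5 snaps.
  N5 sheds 116 kN to N10, N19: 58 each.
    N10: 70+58 = 128 ≤ 130
    N19: 40+58 = 98 > 60
Round 3 — N19 snaps.
  N19 sheds 98 kN to N10, N25, N4: 32 each (2 lost).
    N10: 128+32 = 160 > 130
    N25: 76+32 = 108 > 90
    N4: 40+32 = 72 ≤ 130
Round 4 — N10, N25 snap.
  N10 sheds 160 kN to N1, N2: 80 each.
    N1: 50+80 = 130 > 110
    N2: 56+80 = 136 > 70
  N25 sheds 108 kN to N1: 108 each.
    N1: 130+108 = 238 > 110
Round 5 — N1, N2 snap.
  N1 sheds 238 kN to N14: 238 each.
    N14: 70+238 = 308 > 100
  N2 sheds 136 kN to N11: 136 each.
    N11: 10+136 = 146 > 80
Round 6 — N11, N14 snap.
  N11 sheds 146 kN: no online neighbours, lost.
  N14 sheds 308 kN to N17: 308 each.
    N17: 40+308 = 348 > 130
Round 7 — N17 snaps.
  N17 sheds 348 kN: no online neighbours, lost.
No further breaks.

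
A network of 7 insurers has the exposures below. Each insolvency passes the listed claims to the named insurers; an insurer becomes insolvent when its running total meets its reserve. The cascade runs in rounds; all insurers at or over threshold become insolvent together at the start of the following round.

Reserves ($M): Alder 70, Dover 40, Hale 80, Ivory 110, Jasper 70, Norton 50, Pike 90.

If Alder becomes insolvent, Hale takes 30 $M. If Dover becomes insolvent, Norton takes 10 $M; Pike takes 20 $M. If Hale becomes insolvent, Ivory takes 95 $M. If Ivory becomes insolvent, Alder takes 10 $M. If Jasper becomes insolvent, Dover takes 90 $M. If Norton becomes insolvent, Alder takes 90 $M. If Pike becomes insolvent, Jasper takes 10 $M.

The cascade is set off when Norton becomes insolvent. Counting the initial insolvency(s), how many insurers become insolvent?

Round 1 — Norton becomes insolvent (initial).
  Alder: +90 → 90 ≥ 70
Round 2 — Alder becomes insolvent.
  Hale: +30 → 30 < 80
No further insolvencies.

2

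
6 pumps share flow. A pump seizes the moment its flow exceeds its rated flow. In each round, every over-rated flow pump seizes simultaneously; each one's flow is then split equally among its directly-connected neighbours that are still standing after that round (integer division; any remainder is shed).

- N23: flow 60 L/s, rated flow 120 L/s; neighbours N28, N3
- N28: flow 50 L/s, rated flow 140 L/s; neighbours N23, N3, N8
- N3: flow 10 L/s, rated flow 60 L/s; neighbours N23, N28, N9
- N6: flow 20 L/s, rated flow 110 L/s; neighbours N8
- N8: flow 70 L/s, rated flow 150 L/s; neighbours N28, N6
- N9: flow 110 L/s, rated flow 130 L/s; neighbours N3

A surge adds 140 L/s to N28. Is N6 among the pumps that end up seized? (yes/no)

no

Round 1 — N28 at 190 > 140. N28 seizes.
  N28 sheds 190 L/s to N23, N3, N8: 63 each (1 lost).
    N23: 60+63 = 123 > 120
    N3: 10+63 = 73 > 60
    N8: 70+63 = 133 ≤ 150
Round 2 — N23, N3 seize.
  N23 sheds 123 L/s: no online neighbours, lost.
  N3 sheds 73 L/s to N9: 73 each.
    N9: 110+73 = 183 > 130
Round 3 — N9 seizes.
  N9 sheds 183 L/s: no online neighbours, lost.
No further seizures.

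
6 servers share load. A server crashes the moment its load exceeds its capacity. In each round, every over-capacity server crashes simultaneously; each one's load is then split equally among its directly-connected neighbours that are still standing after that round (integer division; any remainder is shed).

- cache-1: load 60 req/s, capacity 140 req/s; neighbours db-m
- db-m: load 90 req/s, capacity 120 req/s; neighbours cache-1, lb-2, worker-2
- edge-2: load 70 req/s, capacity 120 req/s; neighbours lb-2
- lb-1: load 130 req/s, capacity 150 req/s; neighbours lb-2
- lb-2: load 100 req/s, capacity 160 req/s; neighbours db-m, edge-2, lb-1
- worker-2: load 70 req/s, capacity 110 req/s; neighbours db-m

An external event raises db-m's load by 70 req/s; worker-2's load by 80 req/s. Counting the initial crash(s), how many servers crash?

Round 1 — db-m at 160 > 120; worker-2 at 150 > 110. db-m, worker-2 crash.
  db-m sheds 160 req/s to cache-1, lb-2: 80 each.
    cache-1: 60+80 = 140 ≤ 140
    lb-2: 100+80 = 180 > 160
  worker-2 sheds 150 req/s: no online neighbours, lost.
Round 2 — lb-2 crashes.
  lb-2 sheds 180 req/s to edge-2, lb-1: 90 each.
    edge-2: 70+90 = 160 > 120
    lb-1: 130+90 = 220 > 150
Round 3 — edge-2, lb-1 crash.
  edge-2 sheds 160 req/s: no online neighbours, lost.
  lb-1 sheds 220 req/s: no online neighbours, lost.
No further crashes.

5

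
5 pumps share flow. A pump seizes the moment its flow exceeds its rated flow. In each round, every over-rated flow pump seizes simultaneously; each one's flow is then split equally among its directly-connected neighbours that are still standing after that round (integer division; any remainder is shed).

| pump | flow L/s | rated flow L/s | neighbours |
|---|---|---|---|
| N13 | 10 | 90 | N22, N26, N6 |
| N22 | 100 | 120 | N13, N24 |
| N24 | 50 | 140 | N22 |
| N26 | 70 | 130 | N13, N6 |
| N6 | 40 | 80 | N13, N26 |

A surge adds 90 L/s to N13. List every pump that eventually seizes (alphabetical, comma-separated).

N13, N22, N24

Round 1 — N13 at 100 > 90. N13 seizes.
  N13 sheds 100 L/s to N22, N26, N6: 33 each (1 lost).
    N22: 100+33 = 133 > 120
    N26: 70+33 = 103 ≤ 130
    N6: 40+33 = 73 ≤ 80
Round 2 — N22 seizes.
  N22 sheds 133 L/s to N24: 133 each.
    N24: 50+133 = 183 > 140
Round 3 — N24 seizes.
  N24 sheds 183 L/s: no online neighbours, lost.
No further seizures.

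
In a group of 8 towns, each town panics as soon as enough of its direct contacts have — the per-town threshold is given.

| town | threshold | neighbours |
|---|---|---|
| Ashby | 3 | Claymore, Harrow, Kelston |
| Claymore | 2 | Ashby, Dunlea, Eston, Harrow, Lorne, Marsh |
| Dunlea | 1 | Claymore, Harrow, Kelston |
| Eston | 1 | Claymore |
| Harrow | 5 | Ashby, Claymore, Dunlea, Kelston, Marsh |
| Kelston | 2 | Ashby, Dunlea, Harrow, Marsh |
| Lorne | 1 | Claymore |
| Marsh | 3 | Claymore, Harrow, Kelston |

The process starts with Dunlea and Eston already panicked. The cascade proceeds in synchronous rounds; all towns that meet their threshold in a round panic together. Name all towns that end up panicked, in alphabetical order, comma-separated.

Round 1 — Dunlea, Eston panic (initial).
Round 2 — checking thresholds:
  Claymore: 2 of 6 neighbours ≥ 2, panics.
  Harrow: 1 of 5 neighbours < 5, below threshold.
  Kelston: 1 of 4 neighbours < 2, below threshold.
Round 3 — checking thresholds:
  Ashby: 1 of 3 neighbours < 3, below threshold.
  Harrow: 2 of 5 neighbours < 5, below threshold.
  Kelston: 1 of 4 neighbours < 2, below threshold.
  Lorne: 1 of 1 neighbours ≥ 1, panics.
  Marsh: 1 of 3 neighbours < 3, below threshold.
Round 4 — no new panics; cascade stops.

Claymore, Dunlea, Eston, Lorne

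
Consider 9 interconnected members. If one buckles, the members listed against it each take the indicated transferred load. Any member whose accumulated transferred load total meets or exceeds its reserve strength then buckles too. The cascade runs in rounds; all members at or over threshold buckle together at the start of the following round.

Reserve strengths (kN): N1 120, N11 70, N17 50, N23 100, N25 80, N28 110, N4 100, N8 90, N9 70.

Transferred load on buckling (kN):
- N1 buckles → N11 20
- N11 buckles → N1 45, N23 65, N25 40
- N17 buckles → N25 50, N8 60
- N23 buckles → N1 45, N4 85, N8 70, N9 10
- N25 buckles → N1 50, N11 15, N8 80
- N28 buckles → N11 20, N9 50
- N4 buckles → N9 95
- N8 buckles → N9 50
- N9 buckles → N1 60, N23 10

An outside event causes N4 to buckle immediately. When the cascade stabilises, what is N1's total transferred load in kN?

Round 1 — N4 buckles (initial).
  N9: +95 → 95 ≥ 70
Round 2 — N9 buckles.
  N1: +60 → 60 < 120
  N23: +10 → 10 < 100
No further bucklings.

60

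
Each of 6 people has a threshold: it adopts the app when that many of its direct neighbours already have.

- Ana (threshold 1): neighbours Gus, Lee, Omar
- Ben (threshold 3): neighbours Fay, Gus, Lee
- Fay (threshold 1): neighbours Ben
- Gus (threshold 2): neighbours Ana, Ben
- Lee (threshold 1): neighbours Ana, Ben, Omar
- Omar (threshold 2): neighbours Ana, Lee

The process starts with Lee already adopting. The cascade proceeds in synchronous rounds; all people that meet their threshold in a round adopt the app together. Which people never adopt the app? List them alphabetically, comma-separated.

Ben, Fay, Gus

Round 1 — Lee adopts the app (initial).
Round 2 — checking thresholds:
  Ana: 1 of 3 neighbours ≥ 1, adopts the app.
  Ben: 1 of 3 neighbours < 3, holds.
  Omar: 1 of 2 neighbours < 2, holds.
Round 3 — checking thresholds:
  Ben: 1 of 3 neighbours < 3, holds.
  Gus: 1 of 2 neighbours < 2, holds.
  Omar: 2 of 2 neighbours ≥ 2, adopts the app.
Round 4 — no new adoptions; cascade stops.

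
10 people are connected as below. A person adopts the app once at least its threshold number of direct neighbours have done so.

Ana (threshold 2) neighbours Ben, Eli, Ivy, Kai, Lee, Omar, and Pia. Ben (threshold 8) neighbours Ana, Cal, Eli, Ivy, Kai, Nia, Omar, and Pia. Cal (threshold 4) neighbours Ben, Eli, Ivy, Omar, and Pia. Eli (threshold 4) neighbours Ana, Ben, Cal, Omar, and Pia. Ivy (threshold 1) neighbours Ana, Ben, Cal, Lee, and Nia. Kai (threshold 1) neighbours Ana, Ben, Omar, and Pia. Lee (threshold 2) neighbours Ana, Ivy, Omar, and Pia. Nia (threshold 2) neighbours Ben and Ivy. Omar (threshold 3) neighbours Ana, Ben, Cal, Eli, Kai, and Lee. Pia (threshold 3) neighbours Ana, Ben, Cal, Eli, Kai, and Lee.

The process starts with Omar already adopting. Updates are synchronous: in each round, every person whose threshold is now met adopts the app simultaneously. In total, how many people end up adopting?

Round 1 — Omar adopts the app (initial).
Round 2 — checking thresholds:
  Ana: 1 of 7 neighbours < 2, below threshold.
  Ben: 1 of 8 neighbours < 8, below threshold.
  Cal: 1 of 5 neighbours < 4, below threshold.
  Eli: 1 of 5 neighbours < 4, below threshold.
  Kai: 1 of 4 neighbours ≥ 1, adopts the app.
  Lee: 1 of 4 neighbours < 2, below threshold.
Round 3 — checking thresholds:
  Ana: 2 of 7 neighbours ≥ 2, adopts the app.
  Ben: 2 of 8 neighbours < 8, below threshold.
  Cal: 1 of 5 neighbours < 4, below threshold.
  Eli: 1 of 5 neighbours < 4, below threshold.
  Lee: 1 of 4 neighbours < 2, below threshold.
  Pia: 1 of 6 neighbours < 3, below threshold.
Round 4 — checking thresholds:
  Ben: 3 of 8 neighbours < 8, below threshold.
  Cal: 1 of 5 neighbours < 4, below threshold.
  Eli: 2 of 5 neighbours < 4, below threshold.
  Ivy: 1 of 5 neighbours ≥ 1, adopts the app.
  Lee: 2 of 4 neighbours ≥ 2, adopts the app.
  Pia: 2 of 6 neighbours < 3, below threshold.
Round 5 — checking thresholds:
  Ben: 4 of 8 neighbours < 8, below threshold.
  Cal: 2 of 5 neighbours < 4, below threshold.
  Eli: 2 of 5 neighbours < 4, below threshold.
  Nia: 1 of 2 neighbours < 2, below threshold.
  Pia: 3 of 6 neighbours ≥ 3, adopts the app.
Round 6 — no new adoptions; cascade stops.

6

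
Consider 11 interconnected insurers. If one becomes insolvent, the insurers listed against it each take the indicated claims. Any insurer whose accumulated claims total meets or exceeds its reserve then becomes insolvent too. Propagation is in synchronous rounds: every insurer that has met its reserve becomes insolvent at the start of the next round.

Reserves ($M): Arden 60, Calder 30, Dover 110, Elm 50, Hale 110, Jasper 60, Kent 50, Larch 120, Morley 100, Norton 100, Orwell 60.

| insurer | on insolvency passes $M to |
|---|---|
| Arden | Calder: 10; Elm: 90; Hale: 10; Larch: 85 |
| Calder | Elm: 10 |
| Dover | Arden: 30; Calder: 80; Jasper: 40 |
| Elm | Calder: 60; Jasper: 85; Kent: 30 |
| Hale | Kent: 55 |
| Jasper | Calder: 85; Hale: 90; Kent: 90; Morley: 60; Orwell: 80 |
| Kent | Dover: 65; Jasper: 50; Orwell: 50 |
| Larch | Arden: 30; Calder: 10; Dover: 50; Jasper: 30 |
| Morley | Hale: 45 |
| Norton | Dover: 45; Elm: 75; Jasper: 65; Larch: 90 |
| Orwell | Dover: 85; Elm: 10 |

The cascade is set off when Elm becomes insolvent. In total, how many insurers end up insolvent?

6

Round 1 — Elm becomes insolvent (initial).
  Calder: +60 → 60 ≥ 30
  Jasper: +85 → 85 ≥ 60
  Kent: +30 → 30 < 50
Round 2 — Calder, Jasper become insolvent.
  Hale: +90 → 90 < 110
  Kent: +90 → 120 ≥ 50
  Morley: +60 → 60 < 100
  Orwell: +80 → 80 ≥ 60
Round 3 — Kent, Orwell become insolvent.
  Dover: +65+85 → 150 ≥ 110
Round 4 — Dover becomes insolvent.
  Arden: +30 → 30 < 60
No further insolvencies.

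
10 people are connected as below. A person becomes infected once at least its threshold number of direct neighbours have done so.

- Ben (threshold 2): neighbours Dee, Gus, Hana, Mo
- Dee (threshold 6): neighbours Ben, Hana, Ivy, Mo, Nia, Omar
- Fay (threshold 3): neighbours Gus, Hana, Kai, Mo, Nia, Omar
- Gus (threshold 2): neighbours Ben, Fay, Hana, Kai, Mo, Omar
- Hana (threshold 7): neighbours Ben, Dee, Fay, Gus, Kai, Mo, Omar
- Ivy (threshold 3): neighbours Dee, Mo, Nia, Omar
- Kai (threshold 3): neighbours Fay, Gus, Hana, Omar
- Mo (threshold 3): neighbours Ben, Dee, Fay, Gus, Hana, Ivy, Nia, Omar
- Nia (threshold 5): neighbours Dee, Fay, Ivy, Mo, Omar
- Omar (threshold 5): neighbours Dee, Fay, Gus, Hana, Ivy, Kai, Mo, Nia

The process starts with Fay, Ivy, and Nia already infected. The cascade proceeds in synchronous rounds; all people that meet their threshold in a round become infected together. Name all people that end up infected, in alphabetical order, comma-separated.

Round 1 — Fay, Ivy, Nia become infected (initial).
Round 2 — checking thresholds:
  Dee: 2 of 6 neighbours < 6, holds.
  Gus: 1 of 6 neighbours < 2, holds.
  Hana: 1 of 7 neighbours < 7, holds.
  Kai: 1 of 4 neighbours < 3, holds.
  Mo: 3 of 8 neighbours ≥ 3, becomes infected.
  Omar: 3 of 8 neighbours < 5, holds.
Round 3 — checking thresholds:
  Ben: 1 of 4 neighbours < 2, holds.
  Dee: 3 of 6 neighbours < 6, holds.
  Gus: 2 of 6 neighbours ≥ 2, becomes infected.
  Hana: 2 of 7 neighbours < 7, holds.
  Kai: 1 of 4 neighbours < 3, holds.
  Omar: 4 of 8 neighbours < 5, holds.
Round 4 — checking thresholds:
  Ben: 2 of 4 neighbours ≥ 2, becomes infected.
  Dee: 3 of 6 neighbours < 6, holds.
  Hana: 3 of 7 neighbours < 7, holds.
  Kai: 2 of 4 neighbours < 3, holds.
  Omar: 5 of 8 neighbours ≥ 5, becomes infected.
Round 5 — checking thresholds:
  Dee: 5 of 6 neighbours < 6, holds.
  Hana: 5 of 7 neighbours < 7, holds.
  Kai: 3 of 4 neighbours ≥ 3, becomes infected.
Round 6 — no new infections; cascade stops.

Ben, Fay, Gus, Ivy, Kai, Mo, Nia, Omar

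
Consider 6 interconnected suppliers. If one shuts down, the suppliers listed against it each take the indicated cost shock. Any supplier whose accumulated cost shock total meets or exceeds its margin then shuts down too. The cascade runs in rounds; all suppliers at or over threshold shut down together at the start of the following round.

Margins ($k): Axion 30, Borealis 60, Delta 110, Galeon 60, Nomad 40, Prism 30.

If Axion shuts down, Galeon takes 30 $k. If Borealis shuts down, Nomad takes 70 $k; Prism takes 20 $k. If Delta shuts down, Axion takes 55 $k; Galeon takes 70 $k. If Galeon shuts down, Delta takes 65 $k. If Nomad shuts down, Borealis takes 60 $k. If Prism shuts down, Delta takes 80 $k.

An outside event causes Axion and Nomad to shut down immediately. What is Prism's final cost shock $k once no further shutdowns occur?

20

Round 1 — Axion, Nomad shut down (initial).
  Borealis: +60 → 60 ≥ 60
  Galeon: +30 → 30 < 60
Round 2 — Borealis shuts down.
  Prism: +20 → 20 < 30
No further shutdowns.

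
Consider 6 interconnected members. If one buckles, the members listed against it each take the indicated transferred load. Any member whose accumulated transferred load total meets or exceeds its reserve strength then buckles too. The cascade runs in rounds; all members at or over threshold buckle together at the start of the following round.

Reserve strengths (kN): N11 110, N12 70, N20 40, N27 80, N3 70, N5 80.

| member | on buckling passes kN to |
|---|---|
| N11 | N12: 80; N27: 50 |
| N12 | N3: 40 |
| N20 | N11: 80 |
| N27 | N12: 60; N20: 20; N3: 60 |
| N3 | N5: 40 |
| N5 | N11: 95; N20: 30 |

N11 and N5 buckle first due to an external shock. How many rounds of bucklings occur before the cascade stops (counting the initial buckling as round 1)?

2

Round 1 — N11, N5 buckle (initial).
  N12: +80 → 80 ≥ 70
  N20: +30 → 30 < 40
  N27: +50 → 50 < 80
Round 2 — N12 buckles.
  N3: +40 → 40 < 70
No further bucklings.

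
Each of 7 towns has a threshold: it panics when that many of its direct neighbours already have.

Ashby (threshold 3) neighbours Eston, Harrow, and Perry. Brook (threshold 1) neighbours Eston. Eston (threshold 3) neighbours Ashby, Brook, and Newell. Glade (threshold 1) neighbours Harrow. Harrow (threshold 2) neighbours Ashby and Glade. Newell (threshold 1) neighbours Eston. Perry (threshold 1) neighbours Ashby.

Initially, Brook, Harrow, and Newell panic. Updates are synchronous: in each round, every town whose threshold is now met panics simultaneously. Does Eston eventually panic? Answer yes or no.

Round 1 — Brook, Harrow, Newell panic (initial).
Round 2 — checking thresholds:
  Ashby: 1 of 3 neighbours < 3, holds.
  Eston: 2 of 3 neighbours < 3, holds.
  Glade: 1 of 1 neighbours ≥ 1, panics.
Round 3 — no new panics; cascade stops.

no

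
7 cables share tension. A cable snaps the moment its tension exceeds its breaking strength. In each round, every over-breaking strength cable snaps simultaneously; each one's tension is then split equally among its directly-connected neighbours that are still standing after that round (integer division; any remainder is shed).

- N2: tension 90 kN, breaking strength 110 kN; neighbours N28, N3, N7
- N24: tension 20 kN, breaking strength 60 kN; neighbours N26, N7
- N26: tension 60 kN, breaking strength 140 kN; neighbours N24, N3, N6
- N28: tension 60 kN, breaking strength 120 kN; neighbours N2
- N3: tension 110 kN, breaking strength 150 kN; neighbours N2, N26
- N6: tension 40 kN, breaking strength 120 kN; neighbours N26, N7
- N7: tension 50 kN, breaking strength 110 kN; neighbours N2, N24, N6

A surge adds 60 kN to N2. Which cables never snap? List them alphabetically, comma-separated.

Round 1 — N2 at 150 > 110. N2 snaps.
  N2 sheds 150 kN to N28, N3, N7: 50 each.
    N28: 60+50 = 110 ≤ 120
    N3: 110+50 = 160 > 150
    N7: 50+50 = 100 ≤ 110
Round 2 — N3 snaps.
  N3 sheds 160 kN to N26: 160 each.
    N26: 60+160 = 220 > 140
Round 3 — N26 snaps.
  N26 sheds 220 kN to N24, N6: 110 each.
    N24: 20+110 = 130 > 60
    N6: 40+110 = 150 > 120
Round 4 — N24, N6 snap.
  N24 sheds 130 kN to N7: 130 each.
    N7: 100+130 = 230 > 110
  N6 sheds 150 kN to N7: 150 each.
    N7: 230+150 = 380 > 110
Round 5 — N7 snaps.
  N7 sheds 380 kN: no online neighbours, lost.
No further breaks.

N28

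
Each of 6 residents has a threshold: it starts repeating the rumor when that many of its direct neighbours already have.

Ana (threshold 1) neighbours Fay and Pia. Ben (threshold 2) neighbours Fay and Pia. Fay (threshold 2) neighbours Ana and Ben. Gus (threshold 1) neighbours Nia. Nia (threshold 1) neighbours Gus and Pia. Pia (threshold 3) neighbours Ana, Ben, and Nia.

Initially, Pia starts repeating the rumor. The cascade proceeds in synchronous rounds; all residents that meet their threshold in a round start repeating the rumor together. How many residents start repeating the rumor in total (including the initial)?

Round 1 — Pia starts repeating the rumor (initial).
Round 2 — checking thresholds:
  Ana: 1 of 2 neighbours ≥ 1, starts repeating the rumor.
  Ben: 1 of 2 neighbours < 2, holds.
  Nia: 1 of 2 neighbours ≥ 1, starts repeating the rumor.
Round 3 — checking thresholds:
  Ben: 1 of 2 neighbours < 2, holds.
  Fay: 1 of 2 neighbours < 2, holds.
  Gus: 1 of 1 neighbours ≥ 1, starts repeating the rumor.
Round 4 — no new spreads; cascade stops.

4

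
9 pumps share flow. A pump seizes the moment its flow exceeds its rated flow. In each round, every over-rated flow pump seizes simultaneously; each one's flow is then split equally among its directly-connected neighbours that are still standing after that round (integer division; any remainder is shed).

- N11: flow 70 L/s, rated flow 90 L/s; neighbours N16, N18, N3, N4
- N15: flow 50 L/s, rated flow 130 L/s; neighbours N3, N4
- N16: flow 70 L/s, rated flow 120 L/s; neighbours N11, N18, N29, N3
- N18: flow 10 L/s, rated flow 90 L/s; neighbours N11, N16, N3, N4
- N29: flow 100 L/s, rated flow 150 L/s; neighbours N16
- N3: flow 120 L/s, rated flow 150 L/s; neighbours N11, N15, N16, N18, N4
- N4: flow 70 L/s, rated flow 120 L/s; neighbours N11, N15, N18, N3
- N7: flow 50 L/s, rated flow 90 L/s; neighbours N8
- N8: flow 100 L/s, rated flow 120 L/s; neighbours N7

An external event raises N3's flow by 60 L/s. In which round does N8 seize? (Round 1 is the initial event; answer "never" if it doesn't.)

Round 1 — N3 at 180 > 150. N3 seizes.
  N3 sheds 180 L/s to N11, N15, N16, N18, N4: 36 each.
    N11: 70+36 = 106 > 90
    N15: 50+36 = 86 ≤ 130
    N16: 70+36 = 106 ≤ 120
    N18: 10+36 = 46 ≤ 90
    N4: 70+36 = 106 ≤ 120
Round 2 — N11 seizes.
  N11 sheds 106 L/s to N16, N18, N4: 35 each (1 lost).
    N16: 106+35 = 141 > 120
    N18: 46+35 = 81 ≤ 90
    N4: 106+35 = 141 > 120
Round 3 — N16, N4 seize.
  N16 sheds 141 L/s to N18, N29: 70 each (1 lost).
    N18: 81+70 = 151 > 90
    N29: 100+70 = 170 > 150
  N4 sheds 141 L/s to N15, N18: 70 each (1 lost).
    N15: 86+70 = 156 > 130
    N18: 151+70 = 221 > 90
Round 4 — N15, N18, N29 seize.
  N15 sheds 156 L/s: no online neighbours, lost.
  N18 sheds 221 L/s: no online neighbours, lost.
  N29 sheds 170 L/s: no online neighbours, lost.
No further seizures.

never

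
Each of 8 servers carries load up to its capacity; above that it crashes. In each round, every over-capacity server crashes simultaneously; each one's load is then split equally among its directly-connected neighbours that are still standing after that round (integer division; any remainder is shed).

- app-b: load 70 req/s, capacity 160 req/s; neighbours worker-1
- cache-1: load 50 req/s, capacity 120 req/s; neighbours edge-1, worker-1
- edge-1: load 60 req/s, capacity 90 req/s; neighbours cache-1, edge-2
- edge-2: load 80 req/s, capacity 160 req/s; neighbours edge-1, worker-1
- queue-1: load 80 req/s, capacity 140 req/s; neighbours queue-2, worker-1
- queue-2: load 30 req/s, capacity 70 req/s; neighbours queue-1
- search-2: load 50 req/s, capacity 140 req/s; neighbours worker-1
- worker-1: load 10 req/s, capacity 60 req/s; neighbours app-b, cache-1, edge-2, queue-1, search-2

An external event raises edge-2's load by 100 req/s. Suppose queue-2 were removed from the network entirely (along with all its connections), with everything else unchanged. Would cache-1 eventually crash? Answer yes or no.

With queue-2 removed:
Round 1 — edge-2 at 180 > 160. edge-2 crashes.
  edge-2 sheds 180 req/s to edge-1, worker-1: 90 each.
    edge-1: 60+90 = 150 > 90
    worker-1: 10+90 = 100 > 60
Round 2 — edge-1, worker-1 crash.
  edge-1 sheds 150 req/s to cache-1: 150 each.
    cache-1: 50+150 = 200 > 120
  worker-1 sheds 100 req/s to app-b, cache-1, queue-1, search-2: 25 each.
    app-b: 70+25 = 95 ≤ 160
    cache-1: 200+25 = 225 > 120
    queue-1: 80+25 = 105 ≤ 140
    search-2: 50+25 = 75 ≤ 140
Round 3 — cache-1 crashes.
  cache-1 sheds 225 req/s: no online neighbours, lost.
No further crashes.

yes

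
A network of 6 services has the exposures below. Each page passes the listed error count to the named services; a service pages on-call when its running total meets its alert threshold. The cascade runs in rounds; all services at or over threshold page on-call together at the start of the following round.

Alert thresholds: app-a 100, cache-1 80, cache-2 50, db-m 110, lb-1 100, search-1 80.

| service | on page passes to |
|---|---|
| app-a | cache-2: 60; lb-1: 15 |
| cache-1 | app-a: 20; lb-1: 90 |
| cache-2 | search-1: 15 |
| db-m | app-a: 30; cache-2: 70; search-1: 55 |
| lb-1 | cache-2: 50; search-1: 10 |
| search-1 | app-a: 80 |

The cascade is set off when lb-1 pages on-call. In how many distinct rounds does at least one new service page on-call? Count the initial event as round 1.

2

Round 1 — lb-1 pages on-call (initial).
  cache-2: +50 → 50 ≥ 50
  search-1: +10 → 10 < 80
Round 2 — cache-2 pages on-call.
  search-1: +15 → 25 < 80
No further pages.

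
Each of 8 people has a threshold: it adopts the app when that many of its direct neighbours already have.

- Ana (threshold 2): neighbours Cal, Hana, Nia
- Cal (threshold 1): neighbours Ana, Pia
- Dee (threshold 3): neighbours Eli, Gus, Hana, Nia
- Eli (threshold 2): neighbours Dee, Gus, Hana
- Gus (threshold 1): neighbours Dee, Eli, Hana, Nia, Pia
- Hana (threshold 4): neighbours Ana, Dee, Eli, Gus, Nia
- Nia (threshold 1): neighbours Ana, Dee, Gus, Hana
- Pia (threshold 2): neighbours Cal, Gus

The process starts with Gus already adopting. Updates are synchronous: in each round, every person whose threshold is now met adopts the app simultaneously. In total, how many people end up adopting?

2

Round 1 — Gus adopts the app (initial).
Round 2 — checking thresholds:
  Dee: 1 of 4 neighbours < 3, holds.
  Eli: 1 of 3 neighbours < 2, holds.
  Hana: 1 of 5 neighbours < 4, holds.
  Nia: 1 of 4 neighbours ≥ 1, adopts the app.
  Pia: 1 of 2 neighbours < 2, holds.
Round 3 — no new adoptions; cascade stops.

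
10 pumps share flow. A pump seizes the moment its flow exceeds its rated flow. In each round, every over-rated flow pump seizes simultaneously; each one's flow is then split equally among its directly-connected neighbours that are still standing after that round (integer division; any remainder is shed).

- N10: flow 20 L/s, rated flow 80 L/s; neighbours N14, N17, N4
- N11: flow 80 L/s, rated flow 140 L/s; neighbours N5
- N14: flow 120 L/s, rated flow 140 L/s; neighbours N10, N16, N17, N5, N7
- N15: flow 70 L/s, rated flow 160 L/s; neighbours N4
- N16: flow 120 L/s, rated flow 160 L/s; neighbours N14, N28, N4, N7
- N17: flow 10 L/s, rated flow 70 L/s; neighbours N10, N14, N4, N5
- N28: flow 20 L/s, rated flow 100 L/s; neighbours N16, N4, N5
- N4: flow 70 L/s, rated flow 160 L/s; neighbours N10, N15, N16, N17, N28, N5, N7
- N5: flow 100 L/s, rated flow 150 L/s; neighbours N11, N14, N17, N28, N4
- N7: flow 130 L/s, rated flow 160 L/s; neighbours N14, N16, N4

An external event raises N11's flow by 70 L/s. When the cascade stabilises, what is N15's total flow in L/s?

154

Round 1 — N11 at 150 > 140. N11 seizes.
  N11 sheds 150 L/s to N5: 150 each.
    N5: 100+150 = 250 > 150
Round 2 — N5 seizes.
  N5 sheds 250 L/s to N14, N17, N28, N4: 62 each (2 lost).
    N14: 120+62 = 182 > 140
    N17: 10+62 = 72 > 70
    N28: 20+62 = 82 ≤ 100
    N4: 70+62 = 132 ≤ 160
Round 3 — N14, N17 seize.
  N14 sheds 182 L/s to N10, N16, N7: 60 each (2 lost).
    N10: 20+60 = 80 ≤ 80
    N16: 120+60 = 180 > 160
    N7: 130+60 = 190 > 160
  N17 sheds 72 L/s to N10, N4: 36 each.
    N10: 80+36 = 116 > 80
    N4: 132+36 = 168 > 160
Round 4 — N10, N16, N4, N7 seize.
  N10 sheds 116 L/s: no online neighbours, lost.
  N16 sheds 180 L/s to N28: 180 each.
    N28: 82+180 = 262 > 100
  N4 sheds 168 L/s to N15, N28: 84 each.
    N15: 70+84 = 154 ≤ 160
    N28: 262+84 = 346 > 100
  N7 sheds 190 L/s: no online neighbours, lost.
Round 5 — N28 seizes.
  N28 sheds 346 L/s: no online neighbours, lost.
No further seizures.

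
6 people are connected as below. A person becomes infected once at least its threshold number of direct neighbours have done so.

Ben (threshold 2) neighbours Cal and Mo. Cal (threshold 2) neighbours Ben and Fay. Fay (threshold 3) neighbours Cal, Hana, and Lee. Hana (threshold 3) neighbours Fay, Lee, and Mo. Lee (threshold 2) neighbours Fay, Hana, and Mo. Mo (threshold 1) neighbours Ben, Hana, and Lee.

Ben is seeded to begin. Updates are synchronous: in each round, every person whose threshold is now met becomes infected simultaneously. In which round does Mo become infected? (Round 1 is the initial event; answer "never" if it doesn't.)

Round 1 — Ben becomes infected (initial).
Round 2 — checking thresholds:
  Cal: 1 of 2 neighbours < 2, below threshold.
  Mo: 1 of 3 neighbours ≥ 1, becomes infected.
Round 3 — no new infections; cascade stops.

2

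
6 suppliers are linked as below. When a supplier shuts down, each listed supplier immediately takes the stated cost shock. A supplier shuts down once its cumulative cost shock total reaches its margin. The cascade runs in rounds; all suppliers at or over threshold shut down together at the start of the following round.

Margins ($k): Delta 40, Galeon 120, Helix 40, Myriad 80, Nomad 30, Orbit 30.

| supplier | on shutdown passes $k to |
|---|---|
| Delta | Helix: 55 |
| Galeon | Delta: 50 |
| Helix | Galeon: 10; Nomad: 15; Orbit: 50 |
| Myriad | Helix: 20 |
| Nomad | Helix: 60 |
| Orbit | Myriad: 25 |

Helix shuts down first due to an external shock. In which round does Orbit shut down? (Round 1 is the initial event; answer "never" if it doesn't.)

2

Round 1 — Helix shuts down (initial).
  Galeon: +10 → 10 < 120
  Nomad: +15 → 15 < 30
  Orbit: +50 → 50 ≥ 30
Round 2 — Orbit shuts down.
  Myriad: +25 → 25 < 80
No further shutdowns.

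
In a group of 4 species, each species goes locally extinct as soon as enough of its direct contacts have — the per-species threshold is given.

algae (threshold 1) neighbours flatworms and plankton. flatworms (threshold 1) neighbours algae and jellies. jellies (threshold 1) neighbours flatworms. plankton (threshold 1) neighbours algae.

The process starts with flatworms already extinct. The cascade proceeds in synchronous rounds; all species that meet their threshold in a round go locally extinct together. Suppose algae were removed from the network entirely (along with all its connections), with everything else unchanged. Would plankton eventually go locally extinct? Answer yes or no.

With algae removed:
Round 1 — flatworms goes locally extinct (initial).
Round 2 — checking thresholds:
  jellies: 1 of 1 neighbours ≥ 1, goes locally extinct.
Round 3 — no new extinctions; cascade stops.

no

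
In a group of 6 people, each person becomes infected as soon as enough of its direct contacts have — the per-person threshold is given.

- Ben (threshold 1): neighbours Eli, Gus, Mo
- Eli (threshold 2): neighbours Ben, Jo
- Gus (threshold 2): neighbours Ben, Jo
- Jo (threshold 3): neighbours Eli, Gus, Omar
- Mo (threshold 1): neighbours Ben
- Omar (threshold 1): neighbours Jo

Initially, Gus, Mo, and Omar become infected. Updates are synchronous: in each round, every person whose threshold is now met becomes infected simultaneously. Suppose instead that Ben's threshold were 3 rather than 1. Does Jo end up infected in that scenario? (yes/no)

no

With Ben's threshold at 3:
Round 1 — Gus, Mo, Omar become infected (initial).
Round 2 — no new infections; cascade stops.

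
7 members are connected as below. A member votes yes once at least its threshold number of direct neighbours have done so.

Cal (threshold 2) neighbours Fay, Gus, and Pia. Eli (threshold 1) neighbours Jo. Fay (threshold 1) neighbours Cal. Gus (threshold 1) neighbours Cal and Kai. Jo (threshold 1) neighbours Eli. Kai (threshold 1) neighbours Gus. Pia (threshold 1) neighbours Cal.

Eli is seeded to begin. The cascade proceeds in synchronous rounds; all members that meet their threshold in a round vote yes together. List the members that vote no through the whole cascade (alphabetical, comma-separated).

Round 1 — Eli votes yes (initial).
Round 2 — checking thresholds:
  Jo: 1 of 1 neighbours ≥ 1, votes yes.
Round 3 — no new yes votes; cascade stops.

Cal, Fay, Gus, Kai, Pia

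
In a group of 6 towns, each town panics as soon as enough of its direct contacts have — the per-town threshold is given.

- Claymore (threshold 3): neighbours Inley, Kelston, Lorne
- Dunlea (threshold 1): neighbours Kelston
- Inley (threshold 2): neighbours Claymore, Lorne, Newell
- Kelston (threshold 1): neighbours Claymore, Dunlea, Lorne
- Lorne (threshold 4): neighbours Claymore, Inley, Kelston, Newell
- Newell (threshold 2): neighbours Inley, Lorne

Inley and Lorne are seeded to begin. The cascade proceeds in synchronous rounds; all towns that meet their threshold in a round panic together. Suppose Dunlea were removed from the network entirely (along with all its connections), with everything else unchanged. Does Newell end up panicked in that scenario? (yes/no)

yes

With Dunlea removed:
Round 1 — Inley, Lorne panic (initial).
Round 2 — checking thresholds:
  Claymore: 2 of 3 neighbours < 3, below threshold.
  Kelston: 1 of 2 neighbours ≥ 1, panics.
  Newell: 2 of 2 neighbours ≥ 2, panics.
Round 3 — checking thresholds:
  Claymore: 3 of 3 neighbours ≥ 3, panics.
Round 4 — no new panics; cascade stops.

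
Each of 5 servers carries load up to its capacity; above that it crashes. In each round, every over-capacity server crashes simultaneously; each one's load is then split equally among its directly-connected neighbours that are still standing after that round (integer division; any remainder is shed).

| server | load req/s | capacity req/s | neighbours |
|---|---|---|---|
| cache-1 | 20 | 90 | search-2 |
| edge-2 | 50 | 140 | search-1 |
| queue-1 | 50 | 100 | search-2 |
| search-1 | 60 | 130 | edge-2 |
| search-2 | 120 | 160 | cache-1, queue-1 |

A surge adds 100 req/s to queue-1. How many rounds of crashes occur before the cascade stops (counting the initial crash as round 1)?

3

Round 1 — queue-1 at 150 > 100. queue-1 crashes.
  queue-1 sheds 150 req/s to search-2: 150 each.
    search-2: 120+150 = 270 > 160
Round 2 — search-2 crashes.
  search-2 sheds 270 req/s to cache-1: 270 each.
    cache-1: 20+270 = 290 > 90
Round 3 — cache-1 crashes.
  cache-1 sheds 290 req/s: no online neighbours, lost.
No further crashes.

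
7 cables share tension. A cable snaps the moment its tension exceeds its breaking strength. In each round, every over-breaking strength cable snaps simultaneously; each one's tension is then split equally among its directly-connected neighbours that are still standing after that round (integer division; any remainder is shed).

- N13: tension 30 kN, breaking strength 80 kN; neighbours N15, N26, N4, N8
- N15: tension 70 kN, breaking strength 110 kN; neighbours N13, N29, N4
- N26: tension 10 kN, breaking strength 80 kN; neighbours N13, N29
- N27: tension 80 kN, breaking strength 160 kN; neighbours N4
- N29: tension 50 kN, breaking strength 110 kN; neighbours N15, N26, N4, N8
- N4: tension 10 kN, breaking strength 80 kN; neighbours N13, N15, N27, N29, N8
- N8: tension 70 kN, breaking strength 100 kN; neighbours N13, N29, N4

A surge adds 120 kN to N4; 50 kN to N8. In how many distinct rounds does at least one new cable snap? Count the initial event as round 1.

Round 1 — N4 at 130 > 80; N8 at 120 > 100. N4, N8 snap.
  N4 sheds 130 kN to N13, N15, N27, N29: 32 each (2 lost).
    N13: 30+32 = 62 ≤ 80
    N15: 70+32 = 102 ≤ 110
    N27: 80+32 = 112 ≤ 160
    N29: 50+32 = 82 ≤ 110
  N8 sheds 120 kN to N13, N29: 60 each.
    N13: 62+60 = 122 > 80
    N29: 82+60 = 142 > 110
Round 2 — N13, N29 snap.
  N13 sheds 122 kN to N15, N26: 61 each.
    N15: 102+61 = 163 > 110
    N26: 10+61 = 71 ≤ 80
  N29 sheds 142 kN to N15, N26: 71 each.
    N15: 163+71 = 234 > 110
    N26: 71+71 = 142 > 80
Round 3 — N15, N26 snap.
  N15 sheds 234 kN: no online neighbours, lost.
  N26 sheds 142 kN: no online neighbours, lost.
No further breaks.

3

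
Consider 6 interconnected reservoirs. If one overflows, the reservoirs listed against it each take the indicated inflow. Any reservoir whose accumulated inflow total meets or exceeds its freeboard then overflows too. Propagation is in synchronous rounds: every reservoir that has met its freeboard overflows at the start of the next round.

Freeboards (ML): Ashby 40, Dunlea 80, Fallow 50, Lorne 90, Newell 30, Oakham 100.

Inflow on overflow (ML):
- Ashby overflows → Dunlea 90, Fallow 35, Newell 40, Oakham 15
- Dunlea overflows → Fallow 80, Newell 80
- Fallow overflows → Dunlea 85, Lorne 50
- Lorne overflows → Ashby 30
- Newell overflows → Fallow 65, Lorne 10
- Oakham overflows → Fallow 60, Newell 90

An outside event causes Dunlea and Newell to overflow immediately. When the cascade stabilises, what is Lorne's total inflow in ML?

60

Round 1 — Dunlea, Newell overflow (initial).
  Fallow: +80+65 → 145 ≥ 50
  Lorne: +10 → 10 < 90
Round 2 — Fallow overflows.
  Lorne: +50 → 60 < 90
No further overflows.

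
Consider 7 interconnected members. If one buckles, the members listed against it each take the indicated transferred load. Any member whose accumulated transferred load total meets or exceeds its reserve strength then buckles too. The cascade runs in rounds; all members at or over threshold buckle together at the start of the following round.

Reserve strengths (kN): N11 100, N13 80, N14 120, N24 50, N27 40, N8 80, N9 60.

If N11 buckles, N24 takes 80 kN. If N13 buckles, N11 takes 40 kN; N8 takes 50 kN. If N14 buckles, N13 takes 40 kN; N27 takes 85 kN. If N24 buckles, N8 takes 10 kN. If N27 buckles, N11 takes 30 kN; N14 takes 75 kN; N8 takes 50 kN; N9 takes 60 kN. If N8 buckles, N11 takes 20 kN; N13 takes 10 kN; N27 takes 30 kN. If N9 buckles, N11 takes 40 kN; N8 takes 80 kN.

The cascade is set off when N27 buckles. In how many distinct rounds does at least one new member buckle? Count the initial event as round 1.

3

Round 1 — N27 buckles (initial).
  N11: +30 → 30 < 100
  N14: +75 → 75 < 120
  N8: +50 → 50 < 80
  N9: +60 → 60 ≥ 60
Round 2 — N9 buckles.
  N11: +40 → 70 < 100
  N8: +80 → 130 ≥ 80
Round 3 — N8 buckles.
  N11: +20 → 90 < 100
  N13: +10 → 10 < 80
No further bucklings.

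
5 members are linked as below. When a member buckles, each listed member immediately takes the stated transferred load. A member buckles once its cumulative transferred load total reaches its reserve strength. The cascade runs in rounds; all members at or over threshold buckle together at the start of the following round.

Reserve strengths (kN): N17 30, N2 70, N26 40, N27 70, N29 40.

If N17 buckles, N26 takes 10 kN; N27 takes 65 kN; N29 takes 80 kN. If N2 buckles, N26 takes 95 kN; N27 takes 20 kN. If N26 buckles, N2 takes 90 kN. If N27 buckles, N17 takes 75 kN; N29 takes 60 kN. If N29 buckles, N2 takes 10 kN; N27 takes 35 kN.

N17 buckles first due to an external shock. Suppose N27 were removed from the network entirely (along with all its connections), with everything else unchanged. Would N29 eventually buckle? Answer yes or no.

With N27 removed:
Round 1 — N17 buckles (initial).
  N26: +10 → 10 < 40
  N29: +80 → 80 ≥ 40
Round 2 — N29 buckles.
  N2: +10 → 10 < 70
No further bucklings.

yes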